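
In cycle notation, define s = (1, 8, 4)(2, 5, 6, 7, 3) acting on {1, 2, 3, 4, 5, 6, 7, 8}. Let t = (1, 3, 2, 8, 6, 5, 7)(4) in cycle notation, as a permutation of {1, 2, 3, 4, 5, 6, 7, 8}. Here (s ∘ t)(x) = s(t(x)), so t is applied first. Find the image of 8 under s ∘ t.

First apply t: t(8) = 6, then s(6) = 7. Thus (s ∘ t)(8) = 7.

7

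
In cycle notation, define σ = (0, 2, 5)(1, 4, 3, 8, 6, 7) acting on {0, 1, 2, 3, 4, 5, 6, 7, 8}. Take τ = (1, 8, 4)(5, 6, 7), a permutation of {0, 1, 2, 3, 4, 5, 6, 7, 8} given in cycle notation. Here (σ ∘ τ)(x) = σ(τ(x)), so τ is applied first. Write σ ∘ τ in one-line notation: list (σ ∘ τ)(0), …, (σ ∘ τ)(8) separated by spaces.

(σ ∘ τ)(x) = σ(τ(x)). Computing each image: σ(τ(0)) = σ(0) = 2, σ(τ(1)) = σ(8) = 6, σ(τ(2)) = σ(2) = 5, σ(τ(3)) = σ(3) = 8, σ(τ(4)) = σ(1) = 4, σ(τ(5)) = σ(6) = 7, σ(τ(6)) = σ(7) = 1, σ(τ(7)) = σ(5) = 0, σ(τ(8)) = σ(4) = 3.
Hence σ ∘ τ = [2 6 5 8 4 7 1 0 3].

2 6 5 8 4 7 1 0 3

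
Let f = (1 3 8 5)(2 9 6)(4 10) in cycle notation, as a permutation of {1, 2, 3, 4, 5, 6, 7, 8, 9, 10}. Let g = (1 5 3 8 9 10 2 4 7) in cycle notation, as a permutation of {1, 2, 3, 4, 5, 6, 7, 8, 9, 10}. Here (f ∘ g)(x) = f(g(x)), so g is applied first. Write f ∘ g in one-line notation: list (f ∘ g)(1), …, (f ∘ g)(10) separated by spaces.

1 10 5 7 8 2 3 6 4 9

(f ∘ g)(x) = f(g(x)). Computing each image: f(g(1)) = f(5) = 1, f(g(2)) = f(4) = 10, f(g(3)) = f(8) = 5, f(g(4)) = f(7) = 7, f(g(5)) = f(3) = 8, f(g(6)) = f(6) = 2, f(g(7)) = f(1) = 3, f(g(8)) = f(9) = 6, f(g(9)) = f(10) = 4, f(g(10)) = f(2) = 9.
Hence f ∘ g = [1 10 5 7 8 2 3 6 4 9].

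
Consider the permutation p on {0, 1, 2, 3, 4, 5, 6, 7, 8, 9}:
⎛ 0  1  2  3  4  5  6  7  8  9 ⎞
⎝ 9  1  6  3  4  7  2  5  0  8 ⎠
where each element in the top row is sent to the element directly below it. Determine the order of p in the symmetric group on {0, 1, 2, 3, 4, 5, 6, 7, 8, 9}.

The disjoint-cycle form of p has cycle lengths 3, 2, 2, 1, 1, 1.
Since disjoint cycles commute, ord(p) = lcm(3, 2, 2) = 6.

6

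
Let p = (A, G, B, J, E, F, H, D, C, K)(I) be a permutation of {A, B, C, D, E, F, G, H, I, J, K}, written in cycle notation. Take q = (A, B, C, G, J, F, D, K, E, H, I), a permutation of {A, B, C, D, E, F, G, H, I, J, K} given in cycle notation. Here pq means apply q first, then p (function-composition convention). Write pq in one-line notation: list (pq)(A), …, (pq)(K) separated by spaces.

J K B A D C E I G H F

For each element, apply q then p: A → B → J; B → C → K; C → G → B; D → K → A; E → H → D; F → D → C; G → J → E; H → I → I; I → A → G; J → F → H; K → E → F.
Collecting the images, pq = [J K B A D C E I G H F].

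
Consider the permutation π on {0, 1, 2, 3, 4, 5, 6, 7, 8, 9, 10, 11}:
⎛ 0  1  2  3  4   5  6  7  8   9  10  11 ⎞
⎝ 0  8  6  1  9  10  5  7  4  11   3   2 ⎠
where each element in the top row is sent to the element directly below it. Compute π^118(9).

Tracing 9 → 11 → … returns to 9 after 10 steps, so 9 lies in a 10-cycle (1 8 4 9 11 2 6 5 10 3).
On a 10-cycle, π^10 is the identity, so π^118 = π^8 there (118 ≡ 8 mod 10).
Advancing 8 steps from 9: 9 → 11 → 2 → 6 → 5 → 10 → 3 → 1 → 8.

8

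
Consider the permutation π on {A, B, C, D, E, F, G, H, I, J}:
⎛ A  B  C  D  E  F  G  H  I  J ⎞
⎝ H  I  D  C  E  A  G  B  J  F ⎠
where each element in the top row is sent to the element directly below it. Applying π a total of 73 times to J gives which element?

F

Tracing J → F → … returns to J after 6 steps, so J lies in a 6-cycle (A H B I J F).
Since the cycle has length 6, π^73 acts on it the same as π^1 (73 mod 6 = 1).
Stepping 1 place around the cycle: J → F.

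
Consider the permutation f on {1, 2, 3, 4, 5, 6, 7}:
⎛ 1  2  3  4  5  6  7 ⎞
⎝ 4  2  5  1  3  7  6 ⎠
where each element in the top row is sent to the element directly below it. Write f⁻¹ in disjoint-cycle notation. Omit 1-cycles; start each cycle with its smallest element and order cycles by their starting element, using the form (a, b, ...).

The cycle decomposition of f is (1, 4)(3, 5)(6, 7).
The inverse reverses every cycle; in canonical form, f⁻¹ = (1, 4)(3, 5)(6, 7).

(1, 4)(3, 5)(6, 7)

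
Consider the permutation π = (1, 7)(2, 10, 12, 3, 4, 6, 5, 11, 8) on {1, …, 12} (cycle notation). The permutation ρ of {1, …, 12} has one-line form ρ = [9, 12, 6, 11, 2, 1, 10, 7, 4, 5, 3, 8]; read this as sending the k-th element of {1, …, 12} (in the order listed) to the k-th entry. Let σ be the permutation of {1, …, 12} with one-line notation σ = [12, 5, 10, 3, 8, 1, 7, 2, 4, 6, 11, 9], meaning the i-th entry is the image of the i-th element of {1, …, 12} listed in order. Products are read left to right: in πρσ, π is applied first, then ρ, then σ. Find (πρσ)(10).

Chase 10: π(10) = 12; ρ(12) = 8; σ(8) = 2. Hence (πρσ)(10) = 2.

2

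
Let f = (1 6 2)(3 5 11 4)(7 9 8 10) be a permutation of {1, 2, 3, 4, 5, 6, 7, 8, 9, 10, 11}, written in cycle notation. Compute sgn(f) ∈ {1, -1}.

The cycle lengths are 4, 4, 3.
A cycle of length ℓ contributes ℓ−1 transpositions, so f is a product of 3 + 3 + 2 = 8 transpositions — even.

1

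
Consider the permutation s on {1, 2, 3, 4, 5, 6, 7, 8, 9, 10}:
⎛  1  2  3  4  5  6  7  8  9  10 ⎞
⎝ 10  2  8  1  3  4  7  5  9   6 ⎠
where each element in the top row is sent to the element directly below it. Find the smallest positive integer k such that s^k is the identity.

Writing s as disjoint cycles, the cycle lengths are 4, 3, 1, 1, 1.
The order of s is the least common multiple of its cycle lengths: lcm(4, 3) = 12.

12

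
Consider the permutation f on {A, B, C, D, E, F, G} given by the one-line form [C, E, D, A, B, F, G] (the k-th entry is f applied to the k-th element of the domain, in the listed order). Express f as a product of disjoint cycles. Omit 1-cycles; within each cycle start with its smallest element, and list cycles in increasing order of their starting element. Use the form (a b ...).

Iterating f from A gives A → C → D → A; that is the 3-cycle (A C D).
Repeating from the next unused element and collecting all non-trivial cycles gives (A C D)(B E).

(A C D)(B E)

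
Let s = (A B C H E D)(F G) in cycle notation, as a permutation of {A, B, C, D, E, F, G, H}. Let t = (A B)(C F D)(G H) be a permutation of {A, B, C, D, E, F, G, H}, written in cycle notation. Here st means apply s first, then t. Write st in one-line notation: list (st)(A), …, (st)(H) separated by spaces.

(st)(x) = t(s(x)). Computing each image: t(s(A)) = t(B) = A, t(s(B)) = t(C) = F, t(s(C)) = t(H) = G, t(s(D)) = t(A) = B, t(s(E)) = t(D) = C, t(s(F)) = t(G) = H, t(s(G)) = t(F) = D, t(s(H)) = t(E) = E.
Hence st = [A F G B C H D E].

A F G B C H D E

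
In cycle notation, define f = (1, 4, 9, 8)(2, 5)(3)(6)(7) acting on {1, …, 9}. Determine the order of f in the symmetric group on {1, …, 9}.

The cycle type of f is (4, 2, 1, 1, 1).
Since disjoint cycles commute, ord(f) = lcm(4, 2) = 4.

4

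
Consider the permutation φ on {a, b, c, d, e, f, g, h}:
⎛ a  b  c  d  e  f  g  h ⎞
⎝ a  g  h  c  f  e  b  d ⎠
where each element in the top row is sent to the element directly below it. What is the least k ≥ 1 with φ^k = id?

The disjoint-cycle form of φ has cycle lengths 3, 2, 2, 1.
The order is lcm(3, 2, 2) = 6.

6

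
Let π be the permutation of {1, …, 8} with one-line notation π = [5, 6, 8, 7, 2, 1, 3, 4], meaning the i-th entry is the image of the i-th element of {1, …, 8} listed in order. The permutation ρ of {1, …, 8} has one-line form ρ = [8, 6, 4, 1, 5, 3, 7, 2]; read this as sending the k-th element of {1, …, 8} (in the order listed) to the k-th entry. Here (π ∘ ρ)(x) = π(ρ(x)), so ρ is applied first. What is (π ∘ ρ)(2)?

First apply ρ: ρ(2) = 6, then π(6) = 1. Thus (π ∘ ρ)(2) = 1.

1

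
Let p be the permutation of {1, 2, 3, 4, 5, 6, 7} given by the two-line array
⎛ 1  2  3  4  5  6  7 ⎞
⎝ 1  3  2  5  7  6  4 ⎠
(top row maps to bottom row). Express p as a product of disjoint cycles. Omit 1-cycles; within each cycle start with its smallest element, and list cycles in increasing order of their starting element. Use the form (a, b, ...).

Start at 2 and follow images: 2 → 3 → 2, giving the cycle (2, 3).
Continuing from each remaining unvisited element yields (2, 3)(4, 5, 7).

(2, 3)(4, 5, 7)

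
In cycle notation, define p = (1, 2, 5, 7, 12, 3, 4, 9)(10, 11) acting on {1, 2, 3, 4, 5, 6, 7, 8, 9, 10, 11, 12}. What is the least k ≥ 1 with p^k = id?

The disjoint cycles have lengths 8, 2, 1, 1.
Since disjoint cycles commute, ord(p) = lcm(8, 2) = 8.

8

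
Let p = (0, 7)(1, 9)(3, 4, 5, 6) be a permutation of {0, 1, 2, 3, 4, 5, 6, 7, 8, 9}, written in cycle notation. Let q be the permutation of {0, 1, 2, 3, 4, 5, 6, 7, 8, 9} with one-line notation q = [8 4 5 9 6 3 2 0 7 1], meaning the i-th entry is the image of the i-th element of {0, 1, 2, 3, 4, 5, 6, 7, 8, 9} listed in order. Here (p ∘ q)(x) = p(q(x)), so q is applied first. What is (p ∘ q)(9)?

First apply q: q(9) = 1, then p(1) = 9. Thus (p ∘ q)(9) = 9.

9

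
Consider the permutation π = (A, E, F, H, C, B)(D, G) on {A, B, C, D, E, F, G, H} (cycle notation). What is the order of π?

The cycle type of π is (6, 2).
The order of π is the least common multiple of its cycle lengths: lcm(6, 2) = 6.

6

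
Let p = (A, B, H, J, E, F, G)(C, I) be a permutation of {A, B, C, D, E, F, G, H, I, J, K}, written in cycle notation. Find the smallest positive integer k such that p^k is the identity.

The cycle type of p is (7, 2, 1, 1).
The order is lcm(7, 2) = 14.

14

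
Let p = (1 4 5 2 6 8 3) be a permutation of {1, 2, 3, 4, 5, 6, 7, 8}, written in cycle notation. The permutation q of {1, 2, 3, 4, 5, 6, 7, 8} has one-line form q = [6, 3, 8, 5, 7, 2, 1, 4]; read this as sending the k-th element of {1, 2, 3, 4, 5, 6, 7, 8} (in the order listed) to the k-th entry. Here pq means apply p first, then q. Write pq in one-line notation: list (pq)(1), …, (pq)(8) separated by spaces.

5 2 6 7 3 4 1 8

(pq)(x) = q(p(x)). Computing each image: q(p(1)) = q(4) = 5, q(p(2)) = q(6) = 2, q(p(3)) = q(1) = 6, q(p(4)) = q(5) = 7, q(p(5)) = q(2) = 3, q(p(6)) = q(8) = 4, q(p(7)) = q(7) = 1, q(p(8)) = q(3) = 8.
Hence pq = [5 2 6 7 3 4 1 8].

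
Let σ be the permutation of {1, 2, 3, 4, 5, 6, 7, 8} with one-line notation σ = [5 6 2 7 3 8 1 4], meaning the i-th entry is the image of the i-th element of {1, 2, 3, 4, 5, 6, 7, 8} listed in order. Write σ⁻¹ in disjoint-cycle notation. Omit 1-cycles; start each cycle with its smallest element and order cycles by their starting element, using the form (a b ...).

(1 7 4 8 6 2 3 5)

First write σ in disjoint cycles: (1 5 3 2 6 8 4 7).
Reversing each cycle (and rotating so the smallest element leads) gives σ⁻¹ = (1 7 4 8 6 2 3 5).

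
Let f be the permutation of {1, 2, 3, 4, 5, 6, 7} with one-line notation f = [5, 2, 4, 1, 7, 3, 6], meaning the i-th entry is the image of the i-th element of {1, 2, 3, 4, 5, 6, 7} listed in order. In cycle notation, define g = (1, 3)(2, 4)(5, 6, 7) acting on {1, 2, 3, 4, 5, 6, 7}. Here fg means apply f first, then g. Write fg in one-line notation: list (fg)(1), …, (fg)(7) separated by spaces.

(fg)(x) = g(f(x)). Computing each image: g(f(1)) = g(5) = 6, g(f(2)) = g(2) = 4, g(f(3)) = g(4) = 2, g(f(4)) = g(1) = 3, g(f(5)) = g(7) = 5, g(f(6)) = g(3) = 1, g(f(7)) = g(6) = 7.
Hence fg = [6 4 2 3 5 1 7].

6 4 2 3 5 1 7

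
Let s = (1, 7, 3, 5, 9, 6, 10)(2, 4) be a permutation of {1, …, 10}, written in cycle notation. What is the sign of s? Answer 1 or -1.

The cycle lengths are 7, 2, 1.
A cycle of length ℓ contributes ℓ−1 transpositions, so s is a product of 6 + 1 = 7 transpositions — odd.

-1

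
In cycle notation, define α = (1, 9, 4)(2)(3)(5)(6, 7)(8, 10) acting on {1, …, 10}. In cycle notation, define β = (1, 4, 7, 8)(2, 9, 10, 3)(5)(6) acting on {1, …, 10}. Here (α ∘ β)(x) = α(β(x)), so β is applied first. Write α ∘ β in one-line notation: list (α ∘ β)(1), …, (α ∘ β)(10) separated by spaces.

(α ∘ β)(x) = α(β(x)). Computing each image: α(β(1)) = α(4) = 1, α(β(2)) = α(9) = 4, α(β(3)) = α(2) = 2, α(β(4)) = α(7) = 6, α(β(5)) = α(5) = 5, α(β(6)) = α(6) = 7, α(β(7)) = α(8) = 10, α(β(8)) = α(1) = 9, α(β(9)) = α(10) = 8, α(β(10)) = α(3) = 3.
Hence α ∘ β = [1 4 2 6 5 7 10 9 8 3].

1 4 2 6 5 7 10 9 8 3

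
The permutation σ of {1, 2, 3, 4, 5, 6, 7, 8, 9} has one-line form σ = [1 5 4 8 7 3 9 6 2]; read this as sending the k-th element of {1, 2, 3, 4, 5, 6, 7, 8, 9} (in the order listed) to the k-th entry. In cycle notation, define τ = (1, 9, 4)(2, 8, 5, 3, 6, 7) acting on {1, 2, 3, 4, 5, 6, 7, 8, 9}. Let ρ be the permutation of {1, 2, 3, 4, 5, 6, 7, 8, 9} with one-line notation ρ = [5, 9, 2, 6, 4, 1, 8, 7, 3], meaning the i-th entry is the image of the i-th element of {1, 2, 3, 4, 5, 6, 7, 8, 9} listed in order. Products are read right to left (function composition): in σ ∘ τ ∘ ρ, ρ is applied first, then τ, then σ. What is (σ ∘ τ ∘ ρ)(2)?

8

Apply the permutations in order: ρ(2) = 9, then τ(9) = 4, then σ(4) = 8. So (σ ∘ τ ∘ ρ)(2) = 8.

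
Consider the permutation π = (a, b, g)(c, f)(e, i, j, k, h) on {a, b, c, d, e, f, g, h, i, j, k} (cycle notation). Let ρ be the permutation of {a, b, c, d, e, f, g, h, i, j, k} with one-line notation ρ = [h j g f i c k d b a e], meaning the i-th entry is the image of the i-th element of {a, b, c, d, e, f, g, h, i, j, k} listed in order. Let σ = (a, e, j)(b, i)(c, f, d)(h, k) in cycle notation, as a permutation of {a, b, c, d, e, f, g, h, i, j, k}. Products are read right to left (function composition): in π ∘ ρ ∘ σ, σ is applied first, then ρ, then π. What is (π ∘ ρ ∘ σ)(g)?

Apply the permutations in order: σ(g) = g, then ρ(g) = k, then π(k) = h. So (π ∘ ρ ∘ σ)(g) = h.

h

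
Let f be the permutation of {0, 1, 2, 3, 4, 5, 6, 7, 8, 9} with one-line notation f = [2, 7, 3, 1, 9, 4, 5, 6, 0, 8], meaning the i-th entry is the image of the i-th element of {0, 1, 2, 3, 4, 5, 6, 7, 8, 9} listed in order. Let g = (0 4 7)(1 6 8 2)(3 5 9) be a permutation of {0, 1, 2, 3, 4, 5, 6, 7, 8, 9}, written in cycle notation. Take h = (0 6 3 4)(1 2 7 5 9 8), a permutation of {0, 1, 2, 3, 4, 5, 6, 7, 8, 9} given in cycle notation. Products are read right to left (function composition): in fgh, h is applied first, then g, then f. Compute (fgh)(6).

Chase 6: h(6) = 3; g(3) = 5; f(5) = 4. Hence (fgh)(6) = 4.

4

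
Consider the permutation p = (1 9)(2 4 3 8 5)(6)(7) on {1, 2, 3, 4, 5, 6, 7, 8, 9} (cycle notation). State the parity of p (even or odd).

odd

The cycle lengths are 5, 2, 1, 1.
A cycle of length ℓ contributes ℓ−1 transpositions, so p is a product of 4 + 1 = 5 transpositions — odd.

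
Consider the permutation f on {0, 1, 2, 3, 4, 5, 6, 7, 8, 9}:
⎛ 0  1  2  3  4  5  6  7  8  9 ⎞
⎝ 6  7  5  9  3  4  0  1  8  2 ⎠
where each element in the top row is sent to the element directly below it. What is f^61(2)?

5

Tracing 2 → 5 → … returns to 2 after 5 steps, so 2 lies in a 5-cycle (2 5 4 3 9).
Since the cycle has length 5, f^61 acts on it the same as f^1 (61 mod 5 = 1).
Stepping 1 place around the cycle: 2 → 5.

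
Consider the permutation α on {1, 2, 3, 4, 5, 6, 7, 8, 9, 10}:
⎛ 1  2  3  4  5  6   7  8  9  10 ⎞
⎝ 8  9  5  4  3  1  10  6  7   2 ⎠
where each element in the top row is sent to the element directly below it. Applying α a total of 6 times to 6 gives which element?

Tracing 6 → 1 → … returns to 6 after 3 steps, so 6 lies in a 3-cycle (1, 8, 6).
Since the cycle has length 3, α^6 acts on it the same as α^0 (6 mod 3 = 0).
So α^6(6) = 6.

6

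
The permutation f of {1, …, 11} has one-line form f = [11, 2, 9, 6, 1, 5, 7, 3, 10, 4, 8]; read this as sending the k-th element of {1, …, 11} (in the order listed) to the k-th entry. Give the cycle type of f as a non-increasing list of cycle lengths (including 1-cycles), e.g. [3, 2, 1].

The disjoint cycles are (1 11 8 3 9 10 4 6 5)(2)(7), with lengths 9, 1, 1 in non-increasing order.

[9, 1, 1]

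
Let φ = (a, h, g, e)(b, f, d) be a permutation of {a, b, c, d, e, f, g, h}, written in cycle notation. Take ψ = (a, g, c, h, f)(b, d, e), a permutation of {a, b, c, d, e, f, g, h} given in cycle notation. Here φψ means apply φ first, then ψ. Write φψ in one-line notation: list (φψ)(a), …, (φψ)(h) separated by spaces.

f a h d g e b c

(φψ)(x) = ψ(φ(x)). Computing each image: ψ(φ(a)) = ψ(h) = f, ψ(φ(b)) = ψ(f) = a, ψ(φ(c)) = ψ(c) = h, ψ(φ(d)) = ψ(b) = d, ψ(φ(e)) = ψ(a) = g, ψ(φ(f)) = ψ(d) = e, ψ(φ(g)) = ψ(e) = b, ψ(φ(h)) = ψ(g) = c.
Hence φψ = [f a h d g e b c].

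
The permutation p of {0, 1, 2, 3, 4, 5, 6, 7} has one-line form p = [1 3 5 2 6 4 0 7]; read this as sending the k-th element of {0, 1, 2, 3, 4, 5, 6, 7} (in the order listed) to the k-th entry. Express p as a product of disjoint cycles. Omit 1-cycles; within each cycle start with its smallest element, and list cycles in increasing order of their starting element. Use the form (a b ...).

(0 1 3 2 5 4 6)

Iterating p from 0 gives 0 → 1 → 3 → 2 → 5 → 4 → 6 → 0; that is the 7-cycle (0 1 3 2 5 4 6).
Continuing from each remaining unvisited element yields (0 1 3 2 5 4 6).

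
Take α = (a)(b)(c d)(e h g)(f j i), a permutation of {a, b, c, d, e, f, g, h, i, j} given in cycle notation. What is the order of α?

6

The cycle type of α is (3, 3, 2, 1, 1).
Since disjoint cycles commute, ord(α) = lcm(3, 3, 2) = 6.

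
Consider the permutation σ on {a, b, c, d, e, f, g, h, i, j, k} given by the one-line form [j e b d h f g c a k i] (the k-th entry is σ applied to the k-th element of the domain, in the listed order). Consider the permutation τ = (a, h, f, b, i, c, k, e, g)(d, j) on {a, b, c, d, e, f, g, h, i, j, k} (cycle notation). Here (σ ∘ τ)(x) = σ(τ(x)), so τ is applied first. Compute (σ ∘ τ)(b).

First apply τ: τ(b) = i, then σ(i) = a. Thus (σ ∘ τ)(b) = a.

a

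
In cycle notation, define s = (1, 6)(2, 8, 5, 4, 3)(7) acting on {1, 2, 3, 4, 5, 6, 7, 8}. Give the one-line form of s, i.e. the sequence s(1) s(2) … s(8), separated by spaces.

Each element maps to the next entry in its cycle (wrapping to the front): 1→6, 2→8, 3→2, 4→3, 5→4, 6→1, 7→7, 8→5.
So the one-line form is 6 8 2 3 4 1 7 5.

6 8 2 3 4 1 7 5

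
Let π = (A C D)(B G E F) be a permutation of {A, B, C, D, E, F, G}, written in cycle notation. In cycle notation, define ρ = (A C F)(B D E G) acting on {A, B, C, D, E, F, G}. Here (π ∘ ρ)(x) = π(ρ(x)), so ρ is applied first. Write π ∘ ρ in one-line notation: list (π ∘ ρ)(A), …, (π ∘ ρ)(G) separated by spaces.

D A B F E C G

Chase each element through ρ then π: A → C → D; B → D → A; C → F → B; D → E → F; E → G → E; F → A → C; G → B → G.
Collecting the images, π ∘ ρ = [D A B F E C G].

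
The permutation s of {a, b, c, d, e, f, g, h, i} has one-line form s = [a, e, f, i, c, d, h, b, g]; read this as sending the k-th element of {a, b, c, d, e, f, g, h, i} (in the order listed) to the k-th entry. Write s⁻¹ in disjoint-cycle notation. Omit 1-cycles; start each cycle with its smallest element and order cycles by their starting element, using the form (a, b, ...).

(b, h, g, i, d, f, c, e)

First write s in disjoint cycles: (b, e, c, f, d, i, g, h).
The inverse reverses every cycle; in canonical form, s⁻¹ = (b, h, g, i, d, f, c, e).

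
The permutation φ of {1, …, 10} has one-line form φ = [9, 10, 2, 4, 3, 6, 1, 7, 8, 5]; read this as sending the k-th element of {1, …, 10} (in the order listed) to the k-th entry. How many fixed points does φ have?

2

The fixed points (elements with φ(x) = x) are {4, 6}, so there are 2.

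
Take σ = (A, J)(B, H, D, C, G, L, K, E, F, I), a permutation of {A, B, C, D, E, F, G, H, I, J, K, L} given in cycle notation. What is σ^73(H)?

G

H lies in the 10-cycle (B, H, D, C, G, L, K, E, F, I).
On a 10-cycle, σ^10 is the identity, so σ^73 = σ^3 there (73 ≡ 3 mod 10).
Advancing 3 steps from H: H → D → C → G.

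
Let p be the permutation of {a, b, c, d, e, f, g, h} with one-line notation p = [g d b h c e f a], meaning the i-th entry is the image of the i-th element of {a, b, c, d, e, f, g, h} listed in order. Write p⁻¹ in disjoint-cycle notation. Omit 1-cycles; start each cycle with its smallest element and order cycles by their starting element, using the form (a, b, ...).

The cycle decomposition of p is (a, g, f, e, c, b, d, h).
The inverse reverses every cycle; in canonical form, p⁻¹ = (a, h, d, b, c, e, f, g).

(a, h, d, b, c, e, f, g)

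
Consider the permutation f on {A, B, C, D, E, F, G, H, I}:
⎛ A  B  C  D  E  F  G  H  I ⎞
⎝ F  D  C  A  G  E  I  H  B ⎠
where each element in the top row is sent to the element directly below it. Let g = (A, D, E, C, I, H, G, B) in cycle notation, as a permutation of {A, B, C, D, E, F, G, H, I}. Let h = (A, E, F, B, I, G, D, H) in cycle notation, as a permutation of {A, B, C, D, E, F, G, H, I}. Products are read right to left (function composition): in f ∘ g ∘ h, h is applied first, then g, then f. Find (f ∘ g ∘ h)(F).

F

Apply the permutations in order: h(F) = B, then g(B) = A, then f(A) = F. So (f ∘ g ∘ h)(F) = F.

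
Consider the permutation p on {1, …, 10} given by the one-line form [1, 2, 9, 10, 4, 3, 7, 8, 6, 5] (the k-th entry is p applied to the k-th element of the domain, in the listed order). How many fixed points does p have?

4

The fixed points (elements with p(x) = x) are {1, 2, 7, 8}, so there are 4.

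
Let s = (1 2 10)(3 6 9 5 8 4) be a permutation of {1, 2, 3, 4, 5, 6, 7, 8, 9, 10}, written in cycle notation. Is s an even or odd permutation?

odd

The cycle lengths are 6, 3, 1.
A cycle of length ℓ contributes ℓ−1 transpositions, so s is a product of 5 + 2 = 7 transpositions — odd.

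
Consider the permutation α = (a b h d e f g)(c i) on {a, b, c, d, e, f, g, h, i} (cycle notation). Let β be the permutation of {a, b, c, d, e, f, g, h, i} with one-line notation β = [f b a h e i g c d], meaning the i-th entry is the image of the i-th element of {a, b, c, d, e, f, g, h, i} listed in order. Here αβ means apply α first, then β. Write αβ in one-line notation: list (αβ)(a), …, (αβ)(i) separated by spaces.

b c d e i g f h a

(αβ)(x) = β(α(x)). Computing each image: β(α(a)) = β(b) = b, β(α(b)) = β(h) = c, β(α(c)) = β(i) = d, β(α(d)) = β(e) = e, β(α(e)) = β(f) = i, β(α(f)) = β(g) = g, β(α(g)) = β(a) = f, β(α(h)) = β(d) = h, β(α(i)) = β(c) = a.
Hence αβ = [b c d e i g f h a].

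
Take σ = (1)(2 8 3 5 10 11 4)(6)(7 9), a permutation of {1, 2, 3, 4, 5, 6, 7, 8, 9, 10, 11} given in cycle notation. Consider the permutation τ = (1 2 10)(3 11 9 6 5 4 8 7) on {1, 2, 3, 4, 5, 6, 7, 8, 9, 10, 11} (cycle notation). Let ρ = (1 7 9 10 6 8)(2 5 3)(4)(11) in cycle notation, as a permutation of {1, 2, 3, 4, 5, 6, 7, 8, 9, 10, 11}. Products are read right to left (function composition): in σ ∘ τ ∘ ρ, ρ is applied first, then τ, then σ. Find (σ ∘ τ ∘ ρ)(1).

(σ ∘ τ ∘ ρ)(1) = σ(τ(ρ(1))). ρ(1) = 7, then τ(7) = 3, then σ(3) = 5, so the result is 5.

5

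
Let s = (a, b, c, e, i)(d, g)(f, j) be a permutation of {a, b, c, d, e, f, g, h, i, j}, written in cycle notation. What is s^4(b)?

a

b lies in the 5-cycle (a, b, c, e, i).
Advancing 4 steps from b: b → c → e → i → a.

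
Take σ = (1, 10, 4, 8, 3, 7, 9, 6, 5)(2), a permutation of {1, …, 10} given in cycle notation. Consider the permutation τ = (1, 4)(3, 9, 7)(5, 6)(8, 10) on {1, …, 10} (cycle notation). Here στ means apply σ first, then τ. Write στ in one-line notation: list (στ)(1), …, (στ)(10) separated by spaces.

8 2 3 10 4 6 7 9 5 1

For each element, apply σ then τ: 1 → 10 → 8; 2 → 2 → 2; 3 → 7 → 3; 4 → 8 → 10; 5 → 1 → 4; 6 → 5 → 6; 7 → 9 → 7; 8 → 3 → 9; 9 → 6 → 5; 10 → 4 → 1.
Collecting the images, στ = [8 2 3 10 4 6 7 9 5 1].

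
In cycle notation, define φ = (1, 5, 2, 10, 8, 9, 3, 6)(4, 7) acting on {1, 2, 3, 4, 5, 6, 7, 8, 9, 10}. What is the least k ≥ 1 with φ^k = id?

The disjoint cycles have lengths 8, 2.
Since disjoint cycles commute, ord(φ) = lcm(8, 2) = 8.

8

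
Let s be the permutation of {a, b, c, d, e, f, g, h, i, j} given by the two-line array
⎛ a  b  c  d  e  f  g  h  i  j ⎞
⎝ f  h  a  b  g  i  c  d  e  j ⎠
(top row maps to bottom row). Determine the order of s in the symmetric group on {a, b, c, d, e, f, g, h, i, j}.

6

Writing s as disjoint cycles, the cycle lengths are 6, 3, 1.
Since disjoint cycles commute, ord(s) = lcm(6, 3) = 6.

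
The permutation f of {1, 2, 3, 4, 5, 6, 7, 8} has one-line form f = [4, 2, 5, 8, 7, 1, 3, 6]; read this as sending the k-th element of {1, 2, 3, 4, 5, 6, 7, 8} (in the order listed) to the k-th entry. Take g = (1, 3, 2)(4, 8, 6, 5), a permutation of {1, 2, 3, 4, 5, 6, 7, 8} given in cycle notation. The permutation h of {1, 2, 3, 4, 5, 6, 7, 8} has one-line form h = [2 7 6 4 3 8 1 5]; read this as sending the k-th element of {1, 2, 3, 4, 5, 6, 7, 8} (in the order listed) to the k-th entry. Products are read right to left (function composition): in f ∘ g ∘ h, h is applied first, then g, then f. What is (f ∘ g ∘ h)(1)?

Chase 1: h(1) = 2; g(2) = 1; f(1) = 4. Hence (f ∘ g ∘ h)(1) = 4.

4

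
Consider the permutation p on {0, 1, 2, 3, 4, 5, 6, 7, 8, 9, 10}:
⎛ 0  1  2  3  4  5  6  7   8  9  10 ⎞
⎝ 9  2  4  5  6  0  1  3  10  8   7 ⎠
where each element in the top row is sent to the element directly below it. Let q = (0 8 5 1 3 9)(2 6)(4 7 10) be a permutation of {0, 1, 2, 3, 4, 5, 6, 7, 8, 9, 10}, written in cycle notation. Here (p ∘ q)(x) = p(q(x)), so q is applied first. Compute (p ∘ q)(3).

q(3) = 9, then p(9) = 8; composing gives (p ∘ q)(3) = 8.

8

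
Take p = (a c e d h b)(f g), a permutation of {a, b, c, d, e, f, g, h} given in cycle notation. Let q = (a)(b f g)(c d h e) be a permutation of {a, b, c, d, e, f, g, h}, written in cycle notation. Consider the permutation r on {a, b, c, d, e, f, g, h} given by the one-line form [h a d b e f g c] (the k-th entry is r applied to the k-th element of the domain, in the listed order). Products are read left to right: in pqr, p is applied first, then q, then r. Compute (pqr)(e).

(pqr)(e) = r(q(p(e))). p(e) = d, then q(d) = h, then r(h) = c, so the result is c.

c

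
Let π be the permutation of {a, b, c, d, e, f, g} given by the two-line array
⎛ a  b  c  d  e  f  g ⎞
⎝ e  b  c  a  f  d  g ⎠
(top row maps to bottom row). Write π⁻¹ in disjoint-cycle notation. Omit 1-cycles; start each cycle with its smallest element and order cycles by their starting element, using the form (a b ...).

(a d f e)

The cycle decomposition of π is (a e f d).
The inverse reverses every cycle; in canonical form, π⁻¹ = (a d f e).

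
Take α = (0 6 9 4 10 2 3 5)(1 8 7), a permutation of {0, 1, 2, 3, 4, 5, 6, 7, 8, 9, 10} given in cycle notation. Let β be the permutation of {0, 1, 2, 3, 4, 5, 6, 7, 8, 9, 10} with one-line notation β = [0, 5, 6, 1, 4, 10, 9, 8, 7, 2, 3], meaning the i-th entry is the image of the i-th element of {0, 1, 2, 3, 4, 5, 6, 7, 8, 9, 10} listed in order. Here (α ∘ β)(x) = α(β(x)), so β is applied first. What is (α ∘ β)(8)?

1

β(8) = 7, then α(7) = 1; composing gives (α ∘ β)(8) = 1.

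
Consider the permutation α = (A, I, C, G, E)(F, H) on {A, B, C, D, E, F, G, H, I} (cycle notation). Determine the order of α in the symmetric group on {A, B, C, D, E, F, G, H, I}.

10

The disjoint cycles have lengths 5, 2, 1, 1.
Since disjoint cycles commute, ord(α) = lcm(5, 2) = 10.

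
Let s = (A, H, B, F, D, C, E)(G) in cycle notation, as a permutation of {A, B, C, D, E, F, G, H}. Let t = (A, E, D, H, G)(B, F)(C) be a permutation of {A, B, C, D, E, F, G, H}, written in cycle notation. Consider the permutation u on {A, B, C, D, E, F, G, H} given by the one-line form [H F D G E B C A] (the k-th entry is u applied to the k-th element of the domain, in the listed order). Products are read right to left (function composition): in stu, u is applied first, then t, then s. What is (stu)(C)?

Chase C: u(C) = D; t(D) = H; s(H) = B. Hence (stu)(C) = B.

B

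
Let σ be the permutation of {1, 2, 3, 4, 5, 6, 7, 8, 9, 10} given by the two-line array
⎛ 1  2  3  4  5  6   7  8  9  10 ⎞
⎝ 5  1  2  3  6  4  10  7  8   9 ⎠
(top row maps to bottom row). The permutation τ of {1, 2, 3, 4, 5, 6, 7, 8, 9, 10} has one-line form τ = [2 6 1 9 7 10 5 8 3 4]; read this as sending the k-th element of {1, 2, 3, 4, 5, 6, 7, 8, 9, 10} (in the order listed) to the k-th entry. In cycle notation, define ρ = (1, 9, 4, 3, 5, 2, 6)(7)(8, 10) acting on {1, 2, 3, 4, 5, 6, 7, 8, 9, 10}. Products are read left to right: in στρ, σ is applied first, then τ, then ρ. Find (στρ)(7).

3

(στρ)(7) = ρ(τ(σ(7))). σ(7) = 10, then τ(10) = 4, then ρ(4) = 3, so the result is 3.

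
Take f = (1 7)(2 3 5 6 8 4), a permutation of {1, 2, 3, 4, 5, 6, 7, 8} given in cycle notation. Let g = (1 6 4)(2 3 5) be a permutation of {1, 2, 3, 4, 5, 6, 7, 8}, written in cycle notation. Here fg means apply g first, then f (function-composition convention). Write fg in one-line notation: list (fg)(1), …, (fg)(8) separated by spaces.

(fg)(x) = f(g(x)). Computing each image: f(g(1)) = f(6) = 8, f(g(2)) = f(3) = 5, f(g(3)) = f(5) = 6, f(g(4)) = f(1) = 7, f(g(5)) = f(2) = 3, f(g(6)) = f(4) = 2, f(g(7)) = f(7) = 1, f(g(8)) = f(8) = 4.
Hence fg = [8 5 6 7 3 2 1 4].

8 5 6 7 3 2 1 4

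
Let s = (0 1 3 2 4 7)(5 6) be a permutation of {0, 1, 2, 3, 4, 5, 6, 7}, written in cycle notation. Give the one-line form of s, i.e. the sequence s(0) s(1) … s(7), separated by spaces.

Image by image: 0→1, 1→3, 2→4, 3→2, 4→7, 5→6, 6→5, 7→0.
Listing these in domain order gives 1 3 4 2 7 6 5 0.

1 3 4 2 7 6 5 0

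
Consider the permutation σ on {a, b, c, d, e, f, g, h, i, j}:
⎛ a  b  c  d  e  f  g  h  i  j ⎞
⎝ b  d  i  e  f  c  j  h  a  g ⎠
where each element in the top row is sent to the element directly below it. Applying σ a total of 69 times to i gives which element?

Tracing i → a → … returns to i after 7 steps, so i lies in a 7-cycle (a, b, d, e, f, c, i).
Since the cycle has length 7, σ^69 acts on it the same as σ^6 (69 mod 7 = 6).
Stepping 6 places around the cycle: i → a → b → d → e → f → c.

c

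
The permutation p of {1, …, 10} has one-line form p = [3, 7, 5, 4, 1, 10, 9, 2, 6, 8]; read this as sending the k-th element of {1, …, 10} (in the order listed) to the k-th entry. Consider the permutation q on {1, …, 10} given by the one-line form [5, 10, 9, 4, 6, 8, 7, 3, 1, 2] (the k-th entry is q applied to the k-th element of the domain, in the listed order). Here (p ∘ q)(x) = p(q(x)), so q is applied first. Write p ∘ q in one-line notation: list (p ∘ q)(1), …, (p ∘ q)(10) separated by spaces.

1 8 6 4 10 2 9 5 3 7

Chase each element through q then p: 1 → 5 → 1; 2 → 10 → 8; 3 → 9 → 6; 4 → 4 → 4; 5 → 6 → 10; 6 → 8 → 2; 7 → 7 → 9; 8 → 3 → 5; 9 → 1 → 3; 10 → 2 → 7.
Collecting the images, p ∘ q = [1 8 6 4 10 2 9 5 3 7].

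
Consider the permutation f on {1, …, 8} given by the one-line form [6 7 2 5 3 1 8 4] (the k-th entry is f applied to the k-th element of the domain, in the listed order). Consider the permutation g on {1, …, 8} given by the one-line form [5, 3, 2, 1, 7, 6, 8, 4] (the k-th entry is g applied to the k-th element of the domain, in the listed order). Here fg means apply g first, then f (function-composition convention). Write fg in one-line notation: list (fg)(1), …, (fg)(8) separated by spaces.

3 2 7 6 8 1 4 5

(fg)(x) = f(g(x)). Computing each image: f(g(1)) = f(5) = 3, f(g(2)) = f(3) = 2, f(g(3)) = f(2) = 7, f(g(4)) = f(1) = 6, f(g(5)) = f(7) = 8, f(g(6)) = f(6) = 1, f(g(7)) = f(8) = 4, f(g(8)) = f(4) = 5.
Hence fg = [3 2 7 6 8 1 4 5].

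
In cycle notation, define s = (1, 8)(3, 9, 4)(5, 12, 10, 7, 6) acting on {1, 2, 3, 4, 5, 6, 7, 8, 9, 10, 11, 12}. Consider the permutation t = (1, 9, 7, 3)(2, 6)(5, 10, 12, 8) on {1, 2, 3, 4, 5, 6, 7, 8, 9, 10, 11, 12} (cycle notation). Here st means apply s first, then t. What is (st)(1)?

First apply s: s(1) = 8, then t(8) = 5. Thus (st)(1) = 5.

5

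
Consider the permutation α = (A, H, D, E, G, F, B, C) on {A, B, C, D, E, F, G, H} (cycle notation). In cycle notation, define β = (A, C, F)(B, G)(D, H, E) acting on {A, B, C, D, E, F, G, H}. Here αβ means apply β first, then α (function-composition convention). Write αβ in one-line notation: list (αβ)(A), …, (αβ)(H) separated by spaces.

A F B D E H C G

For each element, apply β then α: A → C → A; B → G → F; C → F → B; D → H → D; E → D → E; F → A → H; G → B → C; H → E → G.
Collecting the images, αβ = [A F B D E H C G].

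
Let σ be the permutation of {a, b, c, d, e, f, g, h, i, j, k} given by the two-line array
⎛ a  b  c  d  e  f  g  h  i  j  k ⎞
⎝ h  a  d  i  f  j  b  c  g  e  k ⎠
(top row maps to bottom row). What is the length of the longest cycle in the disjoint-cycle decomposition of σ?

7

Decomposing into disjoint cycles gives (a, h, c, d, i, g, b)(e, f, j); the longest has length 7.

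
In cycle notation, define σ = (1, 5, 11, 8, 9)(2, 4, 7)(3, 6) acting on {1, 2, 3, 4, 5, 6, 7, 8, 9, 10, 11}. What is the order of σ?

The cycle type of σ is (5, 3, 2, 1).
The order is lcm(5, 3, 2) = 30.

30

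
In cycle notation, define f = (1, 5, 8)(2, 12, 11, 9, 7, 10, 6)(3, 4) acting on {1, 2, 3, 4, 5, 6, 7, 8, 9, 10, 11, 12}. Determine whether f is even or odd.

The cycle lengths are 7, 3, 2.
A cycle of length ℓ contributes ℓ−1 transpositions, so f is a product of 6 + 2 + 1 = 9 transpositions — odd.

odd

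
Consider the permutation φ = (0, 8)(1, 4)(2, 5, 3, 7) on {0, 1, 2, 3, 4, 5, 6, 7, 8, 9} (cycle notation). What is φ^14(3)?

3 lies in the 4-cycle (2, 5, 3, 7).
Powers repeat with period 4 on this cycle, and 14 mod 4 = 2, so φ^14(3) = φ^2(3).
Stepping 2 places around the cycle: 3 → 7 → 2.

2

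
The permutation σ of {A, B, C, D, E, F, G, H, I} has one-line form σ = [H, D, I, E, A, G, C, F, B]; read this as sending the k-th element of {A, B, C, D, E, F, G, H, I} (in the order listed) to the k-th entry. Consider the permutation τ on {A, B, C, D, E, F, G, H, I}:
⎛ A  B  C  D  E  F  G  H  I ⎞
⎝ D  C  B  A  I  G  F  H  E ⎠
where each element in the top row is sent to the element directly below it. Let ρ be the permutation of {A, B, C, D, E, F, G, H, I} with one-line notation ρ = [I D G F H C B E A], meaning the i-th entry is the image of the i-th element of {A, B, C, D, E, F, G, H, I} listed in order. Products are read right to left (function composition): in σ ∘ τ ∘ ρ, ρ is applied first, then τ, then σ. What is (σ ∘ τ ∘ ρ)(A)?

(σ ∘ τ ∘ ρ)(A) = σ(τ(ρ(A))). ρ(A) = I, then τ(I) = E, then σ(E) = A, so the result is A.

A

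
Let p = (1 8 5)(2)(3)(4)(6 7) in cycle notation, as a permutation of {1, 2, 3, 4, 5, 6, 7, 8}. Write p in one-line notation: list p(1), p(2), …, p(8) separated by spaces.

8 2 3 4 1 7 6 5

Image by image: 1→8, 2→2, 3→3, 4→4, 5→1, 6→7, 7→6, 8→5.
Listing these in domain order gives 8 2 3 4 1 7 6 5.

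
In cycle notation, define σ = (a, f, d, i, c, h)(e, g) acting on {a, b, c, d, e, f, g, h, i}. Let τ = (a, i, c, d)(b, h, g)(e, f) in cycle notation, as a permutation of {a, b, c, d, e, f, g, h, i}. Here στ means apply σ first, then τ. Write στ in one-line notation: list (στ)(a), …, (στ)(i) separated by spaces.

(στ)(x) = τ(σ(x)). Computing each image: τ(σ(a)) = τ(f) = e, τ(σ(b)) = τ(b) = h, τ(σ(c)) = τ(h) = g, τ(σ(d)) = τ(i) = c, τ(σ(e)) = τ(g) = b, τ(σ(f)) = τ(d) = a, τ(σ(g)) = τ(e) = f, τ(σ(h)) = τ(a) = i, τ(σ(i)) = τ(c) = d.
Hence στ = [e h g c b a f i d].

e h g c b a f i d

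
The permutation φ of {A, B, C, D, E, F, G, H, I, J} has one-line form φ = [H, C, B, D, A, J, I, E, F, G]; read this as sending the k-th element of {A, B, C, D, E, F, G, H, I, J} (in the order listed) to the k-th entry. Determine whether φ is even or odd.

In disjoint-cycle form the cycle lengths are 4, 3, 2, 1.
A cycle is odd iff its length is even; φ has 2 even-length cycles, so sgn(φ) = (−1)^2 and φ is even.

even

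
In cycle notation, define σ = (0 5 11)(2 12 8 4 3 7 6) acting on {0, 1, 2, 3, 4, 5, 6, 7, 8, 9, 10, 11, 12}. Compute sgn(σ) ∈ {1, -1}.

The cycle lengths are 7, 3, 1, 1, 1.
A cycle is odd iff its length is even; σ has 0 even-length cycles, so sgn(σ) = (−1)^0 and σ is even.

1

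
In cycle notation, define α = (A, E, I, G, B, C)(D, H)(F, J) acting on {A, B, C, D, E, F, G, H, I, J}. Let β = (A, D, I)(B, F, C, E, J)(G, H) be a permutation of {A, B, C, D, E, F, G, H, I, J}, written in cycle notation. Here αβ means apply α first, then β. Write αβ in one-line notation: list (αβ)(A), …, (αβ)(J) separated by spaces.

Chase each element through α then β: A → E → J; B → C → E; C → A → D; D → H → G; E → I → A; F → J → B; G → B → F; H → D → I; I → G → H; J → F → C.
So αβ in one-line form is J E D G A B F I H C.

J E D G A B F I H C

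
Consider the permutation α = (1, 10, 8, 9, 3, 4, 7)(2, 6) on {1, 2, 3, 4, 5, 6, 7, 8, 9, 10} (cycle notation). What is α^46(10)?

10 lies in the 7-cycle (1, 10, 8, 9, 3, 4, 7).
On a 7-cycle, α^7 is the identity, so α^46 = α^4 there (46 ≡ 4 mod 7).
Advancing 4 steps from 10: 10 → 8 → 9 → 3 → 4.

4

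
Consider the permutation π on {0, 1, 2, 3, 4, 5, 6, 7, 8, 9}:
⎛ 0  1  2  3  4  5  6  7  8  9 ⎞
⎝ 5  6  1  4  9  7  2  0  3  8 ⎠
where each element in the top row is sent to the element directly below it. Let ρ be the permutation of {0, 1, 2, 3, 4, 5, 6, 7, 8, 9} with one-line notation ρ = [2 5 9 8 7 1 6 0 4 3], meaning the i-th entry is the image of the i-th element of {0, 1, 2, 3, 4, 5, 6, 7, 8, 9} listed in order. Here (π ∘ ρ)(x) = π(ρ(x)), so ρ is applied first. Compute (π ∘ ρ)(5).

ρ(5) = 1, then π(1) = 6; composing gives (π ∘ ρ)(5) = 6.

6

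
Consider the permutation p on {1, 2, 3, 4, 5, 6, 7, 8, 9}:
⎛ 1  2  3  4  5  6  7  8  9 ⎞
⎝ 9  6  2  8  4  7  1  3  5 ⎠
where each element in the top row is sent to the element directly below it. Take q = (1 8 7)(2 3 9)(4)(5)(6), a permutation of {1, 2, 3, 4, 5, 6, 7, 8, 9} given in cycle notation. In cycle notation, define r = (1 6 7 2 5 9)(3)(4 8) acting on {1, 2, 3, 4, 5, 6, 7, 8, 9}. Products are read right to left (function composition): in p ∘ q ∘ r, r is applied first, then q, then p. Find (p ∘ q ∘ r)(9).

Chase 9: r(9) = 1; q(1) = 8; p(8) = 3. Hence (p ∘ q ∘ r)(9) = 3.

3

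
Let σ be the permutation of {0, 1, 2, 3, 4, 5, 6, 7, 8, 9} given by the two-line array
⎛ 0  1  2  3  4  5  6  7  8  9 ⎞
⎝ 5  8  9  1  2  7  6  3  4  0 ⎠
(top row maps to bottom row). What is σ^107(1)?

Tracing 1 → 8 → … returns to 1 after 9 steps, so 1 lies in a 9-cycle (0, 5, 7, 3, 1, 8, 4, 2, 9).
Powers repeat with period 9 on this cycle, and 107 mod 9 = 8, so σ^107(1) = σ^8(1).
Advancing 8 steps from 1: 1 → 8 → 4 → 2 → 9 → 0 → 5 → 7 → 3.

3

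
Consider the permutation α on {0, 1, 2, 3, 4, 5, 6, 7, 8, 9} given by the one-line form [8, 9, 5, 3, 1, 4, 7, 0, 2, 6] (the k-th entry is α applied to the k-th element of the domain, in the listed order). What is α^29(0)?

2

Tracing 0 → 8 → … returns to 0 after 9 steps, so 0 lies in a 9-cycle (0, 8, 2, 5, 4, 1, 9, 6, 7).
Powers repeat with period 9 on this cycle, and 29 mod 9 = 2, so α^29(0) = α^2(0).
Advancing 2 steps from 0: 0 → 8 → 2.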